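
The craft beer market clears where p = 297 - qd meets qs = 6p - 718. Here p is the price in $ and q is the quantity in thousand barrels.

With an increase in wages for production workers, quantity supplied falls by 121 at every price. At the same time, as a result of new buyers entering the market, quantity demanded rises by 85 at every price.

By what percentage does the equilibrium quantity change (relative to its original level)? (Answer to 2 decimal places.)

Solve the original market: 297 - p = 6p - 718, hence p = 145 and q = 152.
After the shift, demand is qd = 382 - p and supply is qs = 6p - 839.
New equilibrium: 382 - p = 6p - 839 ⇒ 1221 = 7p ⇒ p = 1221/7 ≈ 174.4286, q = 1453/7 ≈ 207.5714.
%Δq = (207.5714 − 152) / 152 × 100 = +36.56%.

+36.56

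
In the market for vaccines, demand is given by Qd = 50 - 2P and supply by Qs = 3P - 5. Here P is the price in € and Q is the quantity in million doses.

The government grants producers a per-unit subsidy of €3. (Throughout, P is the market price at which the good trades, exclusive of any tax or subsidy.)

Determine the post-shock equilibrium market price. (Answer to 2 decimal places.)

9.20

Original equilibrium: 50 - 2P = 3P - 5 gives 55 = 5P, so P = 11 and Q = 28.
Since sellers receive the price plus the subsidy, the effective supply curve becomes Qs = 3P + 4.
New equilibrium: 50 - 2P = 3P + 4 ⇒ 46 = 5P ⇒ P = 9.2, Q = 31.6.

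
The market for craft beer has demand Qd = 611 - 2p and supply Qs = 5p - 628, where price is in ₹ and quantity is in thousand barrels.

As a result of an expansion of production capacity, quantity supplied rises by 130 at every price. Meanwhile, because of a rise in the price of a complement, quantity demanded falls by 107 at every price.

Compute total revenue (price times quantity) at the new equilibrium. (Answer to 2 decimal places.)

31164.24

Initially, 611 - 2p = 5p - 628, so 1239 = 7p and p = 177, Q = 257.
The new curves are Qd = 504 - 2p (demand) and Qs = 5p - 498 (supply).
New equilibrium: 504 - 2p = 5p - 498 ⇒ 1002 = 7p ⇒ p = 1002/7 ≈ 143.1429, Q = 1524/7 ≈ 217.7143.
New expenditure = 143.1429 × 217.7143 = 31164.24.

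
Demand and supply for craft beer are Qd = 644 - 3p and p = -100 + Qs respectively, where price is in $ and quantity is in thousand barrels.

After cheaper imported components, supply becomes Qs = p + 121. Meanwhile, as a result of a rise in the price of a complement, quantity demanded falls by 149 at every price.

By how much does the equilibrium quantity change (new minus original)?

-21.5

Initially, 644 - 3p = p + 100, so 544 = 4p and p = 136, Q = 236.
After the shift, demand is Qd = 495 - 3p and supply is Qs = p + 121.
Setting them equal: 495 - 3p = p + 121 → 374 = 4p, so p = 93.5 and Q = 214.5.
ΔQ = 214.5 − 236 = -21.5.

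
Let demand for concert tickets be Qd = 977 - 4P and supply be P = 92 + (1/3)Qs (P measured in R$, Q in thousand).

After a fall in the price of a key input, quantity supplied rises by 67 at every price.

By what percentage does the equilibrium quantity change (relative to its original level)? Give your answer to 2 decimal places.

+14.67

Initially, 977 - 4P = 3P - 276, so 1253 = 7P and P = 179, Q = 261.
The new curves are Qd = 977 - 4P (demand) and Qs = 3P - 209 (supply).
Clearing the new market: 977 - 4P = 3P - 209, so P = 1186/7 ≈ 169.4286 and Q = 2095/7 ≈ 299.2857.
%ΔQ = (299.2857 − 261) / 261 × 100 = +14.67%.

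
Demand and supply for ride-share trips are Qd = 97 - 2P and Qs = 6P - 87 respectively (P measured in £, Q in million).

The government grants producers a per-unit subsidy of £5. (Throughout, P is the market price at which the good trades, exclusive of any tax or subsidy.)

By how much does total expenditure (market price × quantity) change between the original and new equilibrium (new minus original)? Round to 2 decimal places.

-46.88

Before the shock: 97 - 2P = 6P - 87 ⇒ 184 = 8P ⇒ P = 23, Q = 51.
Since sellers receive the price plus the subsidy, the effective supply curve becomes Qs = 6P - 57.
Equate the new curves: 97 - 2P = 6P - 57, giving 154 = 8P, P = 19.25, Q = 58.5.
Expenditure moves from 23×51 = 1173 to 19.25×58.5 = 1126.125; change = -46.88.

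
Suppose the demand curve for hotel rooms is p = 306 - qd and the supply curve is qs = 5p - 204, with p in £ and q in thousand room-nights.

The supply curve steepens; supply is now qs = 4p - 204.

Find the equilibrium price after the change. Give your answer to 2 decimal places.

Before the shock: 306 - p = 5p - 204 ⇒ 510 = 6p ⇒ p = 85, q = 221.
After the shift, demand is qd = 306 - p and supply is qs = 4p - 204.
Equate the new curves: 306 - p = 4p - 204, giving 510 = 5p, p = 102, q = 204.

102.00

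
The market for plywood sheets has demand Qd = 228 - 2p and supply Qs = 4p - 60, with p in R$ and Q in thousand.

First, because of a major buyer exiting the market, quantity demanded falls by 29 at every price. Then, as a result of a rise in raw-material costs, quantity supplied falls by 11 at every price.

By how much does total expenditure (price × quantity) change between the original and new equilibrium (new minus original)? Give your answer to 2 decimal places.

Solve the original market: 228 - 2p = 4p - 60, hence p = 48 and Q = 132.
The new curves are Qd = 199 - 2p (demand) and Qs = 4p - 71 (supply).
New equilibrium: 199 - 2p = 4p - 71 ⇒ 270 = 6p ⇒ p = 45, Q = 109.
Expenditure moves from 48×132 = 6336 to 45×109 = 4905; change = -1431.00.

-1431.00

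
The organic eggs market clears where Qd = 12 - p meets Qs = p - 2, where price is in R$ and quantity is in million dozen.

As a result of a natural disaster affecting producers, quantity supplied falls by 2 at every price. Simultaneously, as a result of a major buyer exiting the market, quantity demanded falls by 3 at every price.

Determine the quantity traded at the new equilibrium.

2.5

Original equilibrium: 12 - p = p - 2 gives 14 = 2p, so p = 7 and Q = 5.
The shock moves the curves to Qd = 9 - p and Qs = p - 4.
Clearing the new market: 9 - p = p - 4, so p = 6.5 and Q = 2.5.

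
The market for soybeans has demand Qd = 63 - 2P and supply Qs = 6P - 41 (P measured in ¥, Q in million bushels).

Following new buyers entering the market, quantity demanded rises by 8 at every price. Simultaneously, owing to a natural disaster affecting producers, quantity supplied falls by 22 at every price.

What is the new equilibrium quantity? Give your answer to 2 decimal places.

37.50

Before the shock: 63 - 2P = 6P - 41 ⇒ 104 = 8P ⇒ P = 13, Q = 37.
The new curves are Qd = 71 - 2P (demand) and Qs = 6P - 63 (supply).
New equilibrium: 71 - 2P = 6P - 63 ⇒ 134 = 8P ⇒ P = 16.75, Q = 37.5.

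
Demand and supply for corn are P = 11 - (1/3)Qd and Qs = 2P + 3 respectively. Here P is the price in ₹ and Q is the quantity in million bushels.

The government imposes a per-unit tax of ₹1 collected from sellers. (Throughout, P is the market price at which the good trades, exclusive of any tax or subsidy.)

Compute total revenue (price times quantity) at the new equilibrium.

88.32

Before the shock: 33 - 3P = 2P + 3 ⇒ 30 = 5P ⇒ P = 6, Q = 15.
Since sellers keep the price net of the tax, the effective supply curve becomes Qs = 2P + 1.
Equate the new curves: 33 - 3P = 2P + 1, giving 32 = 5P, P = 6.4, Q = 13.8.
New expenditure = 6.4 × 13.8 = 88.32.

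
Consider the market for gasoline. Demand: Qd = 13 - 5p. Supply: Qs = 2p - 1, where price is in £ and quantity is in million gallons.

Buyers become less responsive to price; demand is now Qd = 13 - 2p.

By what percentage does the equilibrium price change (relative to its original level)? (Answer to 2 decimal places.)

Initially, 13 - 5p = 2p - 1, so 14 = 7p and p = 2, Q = 3.
The shock moves the curves to Qd = 13 - 2p and Qs = 2p - 1.
New equilibrium: 13 - 2p = 2p - 1 ⇒ 14 = 4p ⇒ p = 3.5, Q = 6.
%Δp = (3.5 − 2) / 2 × 100 = +75.00%.

+75.00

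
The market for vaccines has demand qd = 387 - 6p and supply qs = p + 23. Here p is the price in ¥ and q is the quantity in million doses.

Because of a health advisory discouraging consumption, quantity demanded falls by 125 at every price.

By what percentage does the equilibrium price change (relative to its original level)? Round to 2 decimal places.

-34.34

Solve the original market: 387 - 6p = p + 23, hence p = 52 and q = 75.
The new curves are qd = 262 - 6p (demand) and qs = p + 23 (supply).
New equilibrium: 262 - 6p = p + 23 ⇒ 239 = 7p ⇒ p = 239/7 ≈ 34.1429, q = 400/7 ≈ 57.1429.
%Δp = (34.1429 − 52) / 52 × 100 = -34.34%.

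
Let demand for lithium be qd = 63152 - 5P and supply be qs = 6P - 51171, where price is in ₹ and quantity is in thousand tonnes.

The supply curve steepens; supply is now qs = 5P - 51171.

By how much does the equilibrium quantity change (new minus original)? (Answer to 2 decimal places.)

Original equilibrium: 63152 - 5P = 6P - 51171 gives 114323 = 11P, so P = 10393 and q = 11187.
With the change applied: demand qd = 63152 - 5P, supply qs = 5P - 51171.
Setting them equal: 63152 - 5P = 5P - 51171 → 114323 = 10P, so P = 11432.3 and q = 5990.5.
Δq = 5990.5 − 11187 = -5196.50.

-5196.50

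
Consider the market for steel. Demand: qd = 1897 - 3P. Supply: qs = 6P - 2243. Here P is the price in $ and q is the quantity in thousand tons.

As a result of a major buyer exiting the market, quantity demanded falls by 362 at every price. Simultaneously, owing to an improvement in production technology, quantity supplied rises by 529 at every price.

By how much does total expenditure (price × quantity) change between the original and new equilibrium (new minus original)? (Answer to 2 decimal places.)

Before the shock: 1897 - 3P = 6P - 2243 ⇒ 4140 = 9P ⇒ P = 460, q = 517.
The shock moves the curves to qd = 1535 - 3P and qs = 6P - 1714.
Clearing the new market: 1535 - 3P = 6P - 1714, so P = 361 and q = 452.
Expenditure moves from 460×517 = 237820 to 361×452 = 163172; change = -74648.00.

-74648.00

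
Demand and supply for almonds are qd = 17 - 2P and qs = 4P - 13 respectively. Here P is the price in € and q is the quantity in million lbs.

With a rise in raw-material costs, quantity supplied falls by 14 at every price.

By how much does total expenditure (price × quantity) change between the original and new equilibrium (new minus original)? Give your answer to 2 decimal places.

-17.89

Original equilibrium: 17 - 2P = 4P - 13 gives 30 = 6P, so P = 5 and q = 7.
With the change applied: demand qd = 17 - 2P, supply qs = 4P - 27.
Setting them equal: 17 - 2P = 4P - 27 → 44 = 6P, so P = 22/3 ≈ 7.3333 and q = 7/3 ≈ 2.3333.
Expenditure moves from 5×7 = 35 to 7.3333×2.3333 = 17.1111; change = -17.89.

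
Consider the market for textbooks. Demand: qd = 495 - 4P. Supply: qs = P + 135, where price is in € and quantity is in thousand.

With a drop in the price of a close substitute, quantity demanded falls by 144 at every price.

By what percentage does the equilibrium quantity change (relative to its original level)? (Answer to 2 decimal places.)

-13.91

Original equilibrium: 495 - 4P = P + 135 gives 360 = 5P, so P = 72 and q = 207.
After the shift, demand is qd = 351 - 4P and supply is qs = P + 135.
New equilibrium: 351 - 4P = P + 135 ⇒ 216 = 5P ⇒ P = 43.2, q = 178.2.
%Δq = (178.2 − 207) / 207 × 100 = -13.91%.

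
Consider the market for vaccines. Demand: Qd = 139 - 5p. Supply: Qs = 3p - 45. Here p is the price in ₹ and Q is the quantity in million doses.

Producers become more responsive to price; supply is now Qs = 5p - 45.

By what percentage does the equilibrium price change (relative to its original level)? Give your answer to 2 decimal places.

Initially, 139 - 5p = 3p - 45, so 184 = 8p and p = 23, Q = 24.
With the change applied: demand Qd = 139 - 5p, supply Qs = 5p - 45.
Equate the new curves: 139 - 5p = 5p - 45, giving 184 = 10p, p = 18.4, Q = 47.
%Δp = (18.4 − 23) / 23 × 100 = -20.00%.

-20.00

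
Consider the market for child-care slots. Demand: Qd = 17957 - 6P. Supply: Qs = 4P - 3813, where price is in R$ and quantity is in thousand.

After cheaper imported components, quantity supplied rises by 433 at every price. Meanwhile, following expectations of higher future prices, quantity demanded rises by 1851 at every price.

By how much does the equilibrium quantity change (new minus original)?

+1000.2

Original equilibrium: 17957 - 6P = 4P - 3813 gives 21770 = 10P, so P = 2177 and Q = 4895.
With the change applied: demand Qd = 19808 - 6P, supply Qs = 4P - 3380.
Setting them equal: 19808 - 6P = 4P - 3380 → 23188 = 10P, so P = 2318.8 and Q = 5895.2.
ΔQ = 5895.2 − 4895 = +1000.2.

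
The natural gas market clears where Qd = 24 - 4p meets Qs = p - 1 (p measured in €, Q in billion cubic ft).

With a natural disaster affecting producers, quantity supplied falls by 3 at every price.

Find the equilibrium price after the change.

Before the shock: 24 - 4p = p - 1 ⇒ 25 = 5p ⇒ p = 5, Q = 4.
After the shift, demand is Qd = 24 - 4p and supply is Qs = p - 4.
Clearing the new market: 24 - 4p = p - 4, so p = 5.6 and Q = 1.6.

5.6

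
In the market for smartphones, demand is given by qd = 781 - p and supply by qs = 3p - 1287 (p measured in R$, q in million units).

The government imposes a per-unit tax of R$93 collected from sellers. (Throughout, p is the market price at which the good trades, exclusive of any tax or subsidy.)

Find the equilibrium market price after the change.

Initially, 781 - p = 3p - 1287, so 2068 = 4p and p = 517, q = 264.
Since sellers keep the price net of the tax, the effective supply curve becomes qs = 3p - 1566.
New equilibrium: 781 - p = 3p - 1566 ⇒ 2347 = 4p ⇒ p = 586.75, q = 194.25.

586.75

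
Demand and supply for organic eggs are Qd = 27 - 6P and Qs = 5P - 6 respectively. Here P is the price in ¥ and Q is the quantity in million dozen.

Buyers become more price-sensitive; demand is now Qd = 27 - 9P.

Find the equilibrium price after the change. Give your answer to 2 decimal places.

2.36

Original equilibrium: 27 - 6P = 5P - 6 gives 33 = 11P, so P = 3 and Q = 9.
The shock moves the curves to Qd = 27 - 9P and Qs = 5P - 6.
Setting them equal: 27 - 9P = 5P - 6 → 33 = 14P, so P = 33/14 ≈ 2.3571 and Q = 81/14 ≈ 5.7857.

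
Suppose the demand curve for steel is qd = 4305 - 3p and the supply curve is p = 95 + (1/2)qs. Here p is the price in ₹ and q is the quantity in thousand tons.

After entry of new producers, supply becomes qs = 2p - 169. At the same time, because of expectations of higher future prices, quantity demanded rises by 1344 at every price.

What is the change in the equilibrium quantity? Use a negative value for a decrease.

+550.2

Initially, 4305 - 3p = 2p - 190, so 4495 = 5p and p = 899, q = 1608.
The new curves are qd = 5649 - 3p (demand) and qs = 2p - 169 (supply).
Setting them equal: 5649 - 3p = 2p - 169 → 5818 = 5p, so p = 1163.6 and q = 2158.2.
Δq = 2158.2 − 1608 = +550.2.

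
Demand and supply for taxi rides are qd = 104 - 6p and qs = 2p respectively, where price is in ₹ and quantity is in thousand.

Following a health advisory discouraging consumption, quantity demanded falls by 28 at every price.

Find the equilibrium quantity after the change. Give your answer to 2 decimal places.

19.00

Before the shock: 104 - 6p = 2p ⇒ 104 = 8p ⇒ p = 13, q = 26.
The shock moves the curves to qd = 76 - 6p and qs = 2p.
Clearing the new market: 76 - 6p = 2p, so p = 9.5 and q = 19.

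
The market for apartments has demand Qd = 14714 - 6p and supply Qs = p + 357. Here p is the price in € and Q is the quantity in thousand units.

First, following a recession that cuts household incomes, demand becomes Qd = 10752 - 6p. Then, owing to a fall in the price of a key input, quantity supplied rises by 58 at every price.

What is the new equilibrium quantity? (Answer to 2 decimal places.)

1891.71

Solve the original market: 14714 - 6p = p + 357, hence p = 2051 and Q = 2408.
The shock moves the curves to Qd = 10752 - 6p and Qs = p + 415.
Setting them equal: 10752 - 6p = p + 415 → 10337 = 7p, so p = 10337/7 ≈ 1476.7143 and Q = 13242/7 ≈ 1891.7143.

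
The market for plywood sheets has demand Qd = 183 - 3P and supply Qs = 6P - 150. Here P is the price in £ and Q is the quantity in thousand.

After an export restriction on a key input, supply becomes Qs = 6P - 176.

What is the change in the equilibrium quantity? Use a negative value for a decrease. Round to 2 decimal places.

-8.67

Solve the original market: 183 - 3P = 6P - 150, hence P = 37 and Q = 72.
The shock moves the curves to Qd = 183 - 3P and Qs = 6P - 176.
Setting them equal: 183 - 3P = 6P - 176 → 359 = 9P, so P = 359/9 ≈ 39.8889 and Q = 190/3 ≈ 63.3333.
ΔQ = 63.3333 − 72 = -8.67.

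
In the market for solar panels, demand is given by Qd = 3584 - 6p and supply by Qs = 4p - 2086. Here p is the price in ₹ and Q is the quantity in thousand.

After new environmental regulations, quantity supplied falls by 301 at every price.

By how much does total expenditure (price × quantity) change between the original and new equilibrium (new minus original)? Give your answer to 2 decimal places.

-102358.06

Original equilibrium: 3584 - 6p = 4p - 2086 gives 5670 = 10p, so p = 567 and Q = 182.
After the shift, demand is Qd = 3584 - 6p and supply is Qs = 4p - 2387.
New equilibrium: 3584 - 6p = 4p - 2387 ⇒ 5971 = 10p ⇒ p = 597.1, Q = 1.4.
Expenditure moves from 567×182 = 103194 to 597.1×1.4 = 835.94; change = -102358.06.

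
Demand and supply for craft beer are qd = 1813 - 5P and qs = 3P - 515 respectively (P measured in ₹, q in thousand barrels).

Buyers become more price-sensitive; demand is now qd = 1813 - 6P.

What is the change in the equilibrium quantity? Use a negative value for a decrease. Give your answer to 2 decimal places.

Before the shock: 1813 - 5P = 3P - 515 ⇒ 2328 = 8P ⇒ P = 291, q = 358.
The new curves are qd = 1813 - 6P (demand) and qs = 3P - 515 (supply).
Equate the new curves: 1813 - 6P = 3P - 515, giving 2328 = 9P, P = 776/3 ≈ 258.6667, q = 261.
Δq = 261 − 358 = -97.00.

-97.00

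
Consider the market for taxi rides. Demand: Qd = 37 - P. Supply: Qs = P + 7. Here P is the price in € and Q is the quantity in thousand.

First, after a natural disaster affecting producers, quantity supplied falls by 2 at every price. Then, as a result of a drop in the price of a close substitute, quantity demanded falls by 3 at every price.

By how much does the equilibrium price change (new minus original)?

Before the shock: 37 - P = P + 7 ⇒ 30 = 2P ⇒ P = 15, Q = 22.
The new curves are Qd = 34 - P (demand) and Qs = P + 5 (supply).
Setting them equal: 34 - P = P + 5 → 29 = 2P, so P = 14.5 and Q = 19.5.
ΔP = 14.5 − 15 = -0.5.

-0.5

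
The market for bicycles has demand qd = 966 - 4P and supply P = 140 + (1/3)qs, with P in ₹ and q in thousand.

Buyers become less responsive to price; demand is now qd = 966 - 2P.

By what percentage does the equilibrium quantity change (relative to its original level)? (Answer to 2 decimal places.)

Original equilibrium: 966 - 4P = 3P - 420 gives 1386 = 7P, so P = 198 and q = 174.
With the change applied: demand qd = 966 - 2P, supply qs = 3P - 420.
Clearing the new market: 966 - 2P = 3P - 420, so P = 277.2 and q = 411.6.
%Δq = (411.6 − 174) / 174 × 100 = +136.55%.

+136.55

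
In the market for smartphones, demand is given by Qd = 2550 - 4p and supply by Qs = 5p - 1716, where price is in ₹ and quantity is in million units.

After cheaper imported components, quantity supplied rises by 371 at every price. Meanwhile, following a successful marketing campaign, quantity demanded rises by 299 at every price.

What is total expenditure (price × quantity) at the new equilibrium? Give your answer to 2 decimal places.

459010.00

Before the shock: 2550 - 4p = 5p - 1716 ⇒ 4266 = 9p ⇒ p = 474, Q = 654.
After the shift, demand is Qd = 2849 - 4p and supply is Qs = 5p - 1345.
New equilibrium: 2849 - 4p = 5p - 1345 ⇒ 4194 = 9p ⇒ p = 466, Q = 985.
New expenditure = 466 × 985 = 459010.00.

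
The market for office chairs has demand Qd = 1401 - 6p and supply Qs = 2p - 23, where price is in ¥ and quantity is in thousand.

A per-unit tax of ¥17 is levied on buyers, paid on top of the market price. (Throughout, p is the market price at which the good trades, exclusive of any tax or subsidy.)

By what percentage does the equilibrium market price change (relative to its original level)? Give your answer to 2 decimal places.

Initially, 1401 - 6p = 2p - 23, so 1424 = 8p and p = 178, Q = 333.
Since buyers pay the price plus the tax, the effective demand curve becomes Qd = 1299 - 6p.
New equilibrium: 1299 - 6p = 2p - 23 ⇒ 1322 = 8p ⇒ p = 165.25, Q = 307.5.
%Δp = (165.25 − 178) / 178 × 100 = -7.16%.

-7.16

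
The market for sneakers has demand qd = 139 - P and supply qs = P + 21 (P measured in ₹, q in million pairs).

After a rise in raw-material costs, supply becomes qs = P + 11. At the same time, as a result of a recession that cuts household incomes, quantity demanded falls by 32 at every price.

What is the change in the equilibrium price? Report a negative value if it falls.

Original equilibrium: 139 - P = P + 21 gives 118 = 2P, so P = 59 and q = 80.
The new curves are qd = 107 - P (demand) and qs = P + 11 (supply).
Setting them equal: 107 - P = P + 11 → 96 = 2P, so P = 48 and q = 59.
ΔP = 48 − 59 = -11.

-11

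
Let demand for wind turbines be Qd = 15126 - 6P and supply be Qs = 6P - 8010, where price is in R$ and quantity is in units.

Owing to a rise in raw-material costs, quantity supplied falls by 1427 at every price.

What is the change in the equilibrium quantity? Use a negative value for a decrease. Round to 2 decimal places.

-713.50

Before the shock: 15126 - 6P = 6P - 8010 ⇒ 23136 = 12P ⇒ P = 1928, Q = 3558.
After the shift, demand is Qd = 15126 - 6P and supply is Qs = 6P - 9437.
Clearing the new market: 15126 - 6P = 6P - 9437, so P = 24563/12 ≈ 2046.9167 and Q = 2844.5.
ΔQ = 2844.5 − 3558 = -713.50.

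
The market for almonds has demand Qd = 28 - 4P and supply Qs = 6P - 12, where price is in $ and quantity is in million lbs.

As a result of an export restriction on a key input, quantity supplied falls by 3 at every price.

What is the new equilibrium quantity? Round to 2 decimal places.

10.80

Original equilibrium: 28 - 4P = 6P - 12 gives 40 = 10P, so P = 4 and Q = 12.
With the change applied: demand Qd = 28 - 4P, supply Qs = 6P - 15.
New equilibrium: 28 - 4P = 6P - 15 ⇒ 43 = 10P ⇒ P = 4.3, Q = 10.8.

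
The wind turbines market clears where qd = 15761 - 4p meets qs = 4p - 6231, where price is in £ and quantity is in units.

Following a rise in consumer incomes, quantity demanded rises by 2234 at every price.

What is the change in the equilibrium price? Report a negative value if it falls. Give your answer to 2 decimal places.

+279.25

Initially, 15761 - 4p = 4p - 6231, so 21992 = 8p and p = 2749, q = 4765.
With the change applied: demand qd = 17995 - 4p, supply qs = 4p - 6231.
Equate the new curves: 17995 - 4p = 4p - 6231, giving 24226 = 8p, p = 3028.25, q = 5882.
Δp = 3028.25 − 2749 = +279.25.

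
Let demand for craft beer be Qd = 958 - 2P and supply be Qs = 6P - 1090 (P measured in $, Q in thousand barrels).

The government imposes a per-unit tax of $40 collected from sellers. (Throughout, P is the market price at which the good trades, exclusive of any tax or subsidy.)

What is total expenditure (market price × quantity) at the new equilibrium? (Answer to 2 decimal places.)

Initially, 958 - 2P = 6P - 1090, so 2048 = 8P and P = 256, Q = 446.
Since sellers keep the price net of the tax, the effective supply curve becomes Qs = 6P - 1330.
Setting them equal: 958 - 2P = 6P - 1330 → 2288 = 8P, so P = 286 and Q = 386.
New expenditure = 286 × 386 = 110396.00.

110396.00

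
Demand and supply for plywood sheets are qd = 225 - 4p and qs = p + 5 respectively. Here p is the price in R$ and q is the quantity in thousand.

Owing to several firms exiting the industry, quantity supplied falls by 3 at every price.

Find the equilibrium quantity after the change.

Original equilibrium: 225 - 4p = p + 5 gives 220 = 5p, so p = 44 and q = 49.
With the change applied: demand qd = 225 - 4p, supply qs = p + 2.
Clearing the new market: 225 - 4p = p + 2, so p = 44.6 and q = 46.6.

46.6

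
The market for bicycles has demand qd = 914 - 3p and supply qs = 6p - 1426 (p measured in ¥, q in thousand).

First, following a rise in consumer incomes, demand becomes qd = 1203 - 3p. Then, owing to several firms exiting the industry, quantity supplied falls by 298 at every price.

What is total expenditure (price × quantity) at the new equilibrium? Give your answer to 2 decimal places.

73933.85

Original equilibrium: 914 - 3p = 6p - 1426 gives 2340 = 9p, so p = 260 and q = 134.
After the shift, demand is qd = 1203 - 3p and supply is qs = 6p - 1724.
Clearing the new market: 1203 - 3p = 6p - 1724, so p = 2927/9 ≈ 325.2222 and q = 682/3 ≈ 227.3333.
New expenditure = 325.2222 × 227.3333 = 73933.85.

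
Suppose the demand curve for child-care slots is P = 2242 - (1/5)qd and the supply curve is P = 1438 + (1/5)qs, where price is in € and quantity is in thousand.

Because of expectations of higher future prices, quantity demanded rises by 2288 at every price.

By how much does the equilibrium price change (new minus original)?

Initially, 11210 - 5P = 5P - 7190, so 18400 = 10P and P = 1840, q = 2010.
The shock moves the curves to qd = 13498 - 5P and qs = 5P - 7190.
Setting them equal: 13498 - 5P = 5P - 7190 → 20688 = 10P, so P = 2068.8 and q = 3154.
ΔP = 2068.8 − 1840 = +228.8.

+228.8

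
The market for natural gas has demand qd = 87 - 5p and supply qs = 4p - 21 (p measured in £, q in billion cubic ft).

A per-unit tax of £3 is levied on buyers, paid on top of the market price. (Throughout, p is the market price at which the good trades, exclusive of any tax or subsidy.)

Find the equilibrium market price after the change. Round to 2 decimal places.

10.33

Initially, 87 - 5p = 4p - 21, so 108 = 9p and p = 12, q = 27.
Since buyers pay the price plus the tax, the effective demand curve becomes qd = 72 - 5p.
New equilibrium: 72 - 5p = 4p - 21 ⇒ 93 = 9p ⇒ p = 31/3 ≈ 10.3333, q = 61/3 ≈ 20.3333.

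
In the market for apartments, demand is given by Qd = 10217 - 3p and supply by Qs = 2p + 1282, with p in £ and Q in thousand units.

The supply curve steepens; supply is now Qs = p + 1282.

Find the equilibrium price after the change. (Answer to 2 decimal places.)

Initially, 10217 - 3p = 2p + 1282, so 8935 = 5p and p = 1787, Q = 4856.
The shock moves the curves to Qd = 10217 - 3p and Qs = p + 1282.
Equate the new curves: 10217 - 3p = p + 1282, giving 8935 = 4p, p = 2233.75, Q = 3515.75.

2233.75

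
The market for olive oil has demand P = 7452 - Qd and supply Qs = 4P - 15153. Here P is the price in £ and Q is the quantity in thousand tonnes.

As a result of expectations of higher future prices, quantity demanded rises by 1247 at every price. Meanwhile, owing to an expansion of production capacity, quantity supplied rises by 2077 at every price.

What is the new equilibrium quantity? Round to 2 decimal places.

4344.00

Before the shock: 7452 - P = 4P - 15153 ⇒ 22605 = 5P ⇒ P = 4521, Q = 2931.
With the change applied: demand Qd = 8699 - P, supply Qs = 4P - 13076.
New equilibrium: 8699 - P = 4P - 13076 ⇒ 21775 = 5P ⇒ P = 4355, Q = 4344.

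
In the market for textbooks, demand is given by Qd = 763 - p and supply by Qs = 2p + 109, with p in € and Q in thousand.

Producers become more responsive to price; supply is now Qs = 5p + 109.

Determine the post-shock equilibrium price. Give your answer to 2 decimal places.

Original equilibrium: 763 - p = 2p + 109 gives 654 = 3p, so p = 218 and Q = 545.
The new curves are Qd = 763 - p (demand) and Qs = 5p + 109 (supply).
Setting them equal: 763 - p = 5p + 109 → 654 = 6p, so p = 109 and Q = 654.

109.00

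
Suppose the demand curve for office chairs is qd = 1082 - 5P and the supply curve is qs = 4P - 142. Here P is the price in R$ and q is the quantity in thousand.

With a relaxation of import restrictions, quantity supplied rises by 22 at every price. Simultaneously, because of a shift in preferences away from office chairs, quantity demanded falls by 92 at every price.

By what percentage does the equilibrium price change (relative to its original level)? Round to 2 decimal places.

-9.31

Solve the original market: 1082 - 5P = 4P - 142, hence P = 136 and q = 402.
With the change applied: demand qd = 990 - 5P, supply qs = 4P - 120.
Setting them equal: 990 - 5P = 4P - 120 → 1110 = 9P, so P = 370/3 ≈ 123.3333 and q = 1120/3 ≈ 373.3333.
%ΔP = (123.3333 − 136) / 136 × 100 = -9.31%.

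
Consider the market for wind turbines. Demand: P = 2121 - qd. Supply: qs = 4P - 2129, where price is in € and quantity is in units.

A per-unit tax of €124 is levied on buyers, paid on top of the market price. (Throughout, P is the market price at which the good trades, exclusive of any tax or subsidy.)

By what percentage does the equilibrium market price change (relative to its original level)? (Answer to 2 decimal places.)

Before the shock: 2121 - P = 4P - 2129 ⇒ 4250 = 5P ⇒ P = 850, q = 1271.
Since buyers pay the price plus the tax, the effective demand curve becomes qd = 1997 - P.
Clearing the new market: 1997 - P = 4P - 2129, so P = 825.2 and q = 1171.8.
%ΔP = (825.2 − 850) / 850 × 100 = -2.92%.

-2.92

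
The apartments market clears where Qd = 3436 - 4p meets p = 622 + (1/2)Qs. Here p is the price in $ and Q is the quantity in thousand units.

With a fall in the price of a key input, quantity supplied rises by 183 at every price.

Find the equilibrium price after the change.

Solve the original market: 3436 - 4p = 2p - 1244, hence p = 780 and Q = 316.
With the change applied: demand Qd = 3436 - 4p, supply Qs = 2p - 1061.
New equilibrium: 3436 - 4p = 2p - 1061 ⇒ 4497 = 6p ⇒ p = 749.5, Q = 438.

749.5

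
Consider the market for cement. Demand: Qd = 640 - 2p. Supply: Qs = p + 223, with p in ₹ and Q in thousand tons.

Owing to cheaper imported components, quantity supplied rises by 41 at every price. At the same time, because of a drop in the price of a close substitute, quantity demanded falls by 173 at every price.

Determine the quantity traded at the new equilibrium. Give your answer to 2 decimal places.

Solve the original market: 640 - 2p = p + 223, hence p = 139 and Q = 362.
The shock moves the curves to Qd = 467 - 2p and Qs = p + 264.
New equilibrium: 467 - 2p = p + 264 ⇒ 203 = 3p ⇒ p = 203/3 ≈ 67.6667, Q = 995/3 ≈ 331.6667.

331.67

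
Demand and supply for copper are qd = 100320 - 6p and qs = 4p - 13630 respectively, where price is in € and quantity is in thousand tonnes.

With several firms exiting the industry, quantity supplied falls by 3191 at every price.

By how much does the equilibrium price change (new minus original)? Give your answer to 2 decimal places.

+319.10

Original equilibrium: 100320 - 6p = 4p - 13630 gives 113950 = 10p, so p = 11395 and q = 31950.
The shock moves the curves to qd = 100320 - 6p and qs = 4p - 16821.
Setting them equal: 100320 - 6p = 4p - 16821 → 117141 = 10p, so p = 11714.1 and q = 30035.4.
Δp = 11714.1 − 11395 = +319.10.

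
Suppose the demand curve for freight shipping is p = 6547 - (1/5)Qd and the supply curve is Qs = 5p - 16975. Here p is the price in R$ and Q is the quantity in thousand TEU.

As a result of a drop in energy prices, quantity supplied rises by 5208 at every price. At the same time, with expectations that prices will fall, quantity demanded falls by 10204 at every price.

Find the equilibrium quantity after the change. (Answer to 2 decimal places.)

5382.00

Solve the original market: 32735 - 5p = 5p - 16975, hence p = 4971 and Q = 7880.
The new curves are Qd = 22531 - 5p (demand) and Qs = 5p - 11767 (supply).
Clearing the new market: 22531 - 5p = 5p - 11767, so p = 3429.8 and Q = 5382.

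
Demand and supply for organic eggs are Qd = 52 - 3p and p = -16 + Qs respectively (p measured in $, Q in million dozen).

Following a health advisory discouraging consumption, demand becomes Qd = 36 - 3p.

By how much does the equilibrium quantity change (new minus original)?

Initially, 52 - 3p = p + 16, so 36 = 4p and p = 9, Q = 25.
The shock moves the curves to Qd = 36 - 3p and Qs = p + 16.
New equilibrium: 36 - 3p = p + 16 ⇒ 20 = 4p ⇒ p = 5, Q = 21.
ΔQ = 21 − 25 = -4.

-4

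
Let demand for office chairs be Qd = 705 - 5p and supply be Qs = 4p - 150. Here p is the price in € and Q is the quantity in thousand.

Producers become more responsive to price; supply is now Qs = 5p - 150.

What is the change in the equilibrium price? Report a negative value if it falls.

-9.5

Original equilibrium: 705 - 5p = 4p - 150 gives 855 = 9p, so p = 95 and Q = 230.
After the shift, demand is Qd = 705 - 5p and supply is Qs = 5p - 150.
Equate the new curves: 705 - 5p = 5p - 150, giving 855 = 10p, p = 85.5, Q = 277.5.
Δp = 85.5 − 95 = -9.5.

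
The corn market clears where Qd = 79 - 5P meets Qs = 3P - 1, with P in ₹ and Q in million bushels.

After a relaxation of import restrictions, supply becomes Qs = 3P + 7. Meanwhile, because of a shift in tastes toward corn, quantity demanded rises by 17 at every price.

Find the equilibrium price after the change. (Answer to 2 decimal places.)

Initially, 79 - 5P = 3P - 1, so 80 = 8P and P = 10, Q = 29.
With the change applied: demand Qd = 96 - 5P, supply Qs = 3P + 7.
Setting them equal: 96 - 5P = 3P + 7 → 89 = 8P, so P = 11.125 and Q = 40.375.

11.13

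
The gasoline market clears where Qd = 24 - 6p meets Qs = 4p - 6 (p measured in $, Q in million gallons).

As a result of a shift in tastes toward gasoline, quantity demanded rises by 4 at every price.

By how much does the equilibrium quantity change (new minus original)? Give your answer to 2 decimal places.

Initially, 24 - 6p = 4p - 6, so 30 = 10p and p = 3, Q = 6.
The new curves are Qd = 28 - 6p (demand) and Qs = 4p - 6 (supply).
New equilibrium: 28 - 6p = 4p - 6 ⇒ 34 = 10p ⇒ p = 3.4, Q = 7.6.
ΔQ = 7.6 − 6 = +1.60.

+1.60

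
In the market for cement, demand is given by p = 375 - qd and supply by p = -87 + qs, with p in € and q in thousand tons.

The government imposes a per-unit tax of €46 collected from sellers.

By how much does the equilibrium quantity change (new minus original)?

-23

Initially, 375 - p = p + 87, so 288 = 2p and p = 144, q = 231.
Since sellers keep the price net of the tax, the effective supply curve becomes qs = p + 41.
Clearing the new market: 375 - p = p + 41, so p = 167 and q = 208.
Δq = 208 − 231 = -23.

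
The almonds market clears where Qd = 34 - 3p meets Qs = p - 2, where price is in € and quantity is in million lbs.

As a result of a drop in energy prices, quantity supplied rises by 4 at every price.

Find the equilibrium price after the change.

8

Original equilibrium: 34 - 3p = p - 2 gives 36 = 4p, so p = 9 and Q = 7.
The new curves are Qd = 34 - 3p (demand) and Qs = p + 2 (supply).
New equilibrium: 34 - 3p = p + 2 ⇒ 32 = 4p ⇒ p = 8, Q = 10.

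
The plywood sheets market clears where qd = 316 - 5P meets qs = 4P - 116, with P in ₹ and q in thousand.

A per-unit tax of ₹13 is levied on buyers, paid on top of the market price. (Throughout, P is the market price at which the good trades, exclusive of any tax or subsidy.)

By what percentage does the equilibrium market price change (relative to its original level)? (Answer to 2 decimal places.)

-15.05

Initially, 316 - 5P = 4P - 116, so 432 = 9P and P = 48, q = 76.
Since buyers pay the price plus the tax, the effective demand curve becomes qd = 251 - 5P.
Clearing the new market: 251 - 5P = 4P - 116, so P = 367/9 ≈ 40.7778 and q = 424/9 ≈ 47.1111.
%ΔP = (40.7778 − 48) / 48 × 100 = -15.05%.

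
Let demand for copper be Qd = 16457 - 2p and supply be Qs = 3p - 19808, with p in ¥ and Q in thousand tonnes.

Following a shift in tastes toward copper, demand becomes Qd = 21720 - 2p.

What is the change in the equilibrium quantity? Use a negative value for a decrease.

+3157.8

Solve the original market: 16457 - 2p = 3p - 19808, hence p = 7253 and Q = 1951.
The shock moves the curves to Qd = 21720 - 2p and Qs = 3p - 19808.
Equate the new curves: 21720 - 2p = 3p - 19808, giving 41528 = 5p, p = 8305.6, Q = 5108.8.
ΔQ = 5108.8 − 1951 = +3157.8.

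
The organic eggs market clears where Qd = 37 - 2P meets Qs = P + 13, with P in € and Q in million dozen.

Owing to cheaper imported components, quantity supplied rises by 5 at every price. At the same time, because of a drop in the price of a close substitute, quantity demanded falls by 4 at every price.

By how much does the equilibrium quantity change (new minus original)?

+2

Original equilibrium: 37 - 2P = P + 13 gives 24 = 3P, so P = 8 and Q = 21.
After the shift, demand is Qd = 33 - 2P and supply is Qs = P + 18.
Equate the new curves: 33 - 2P = P + 18, giving 15 = 3P, P = 5, Q = 23.
ΔQ = 23 − 21 = +2.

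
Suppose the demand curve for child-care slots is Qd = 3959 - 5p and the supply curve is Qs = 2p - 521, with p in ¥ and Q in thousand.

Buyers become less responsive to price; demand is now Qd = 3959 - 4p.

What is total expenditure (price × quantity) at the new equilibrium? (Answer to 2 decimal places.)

726008.89

Solve the original market: 3959 - 5p = 2p - 521, hence p = 640 and Q = 759.
After the shift, demand is Qd = 3959 - 4p and supply is Qs = 2p - 521.
New equilibrium: 3959 - 4p = 2p - 521 ⇒ 4480 = 6p ⇒ p = 2240/3 ≈ 746.6667, Q = 2917/3 ≈ 972.3333.
New expenditure = 746.6667 × 972.3333 = 726008.89.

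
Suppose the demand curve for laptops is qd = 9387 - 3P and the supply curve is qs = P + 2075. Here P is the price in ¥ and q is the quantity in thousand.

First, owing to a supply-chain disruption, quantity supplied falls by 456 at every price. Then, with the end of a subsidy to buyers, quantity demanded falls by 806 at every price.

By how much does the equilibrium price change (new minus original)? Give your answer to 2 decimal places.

-87.50

Initially, 9387 - 3P = P + 2075, so 7312 = 4P and P = 1828, q = 3903.
After the shift, demand is qd = 8581 - 3P and supply is qs = P + 1619.
Clearing the new market: 8581 - 3P = P + 1619, so P = 1740.5 and q = 3359.5.
ΔP = 1740.5 − 1828 = -87.50.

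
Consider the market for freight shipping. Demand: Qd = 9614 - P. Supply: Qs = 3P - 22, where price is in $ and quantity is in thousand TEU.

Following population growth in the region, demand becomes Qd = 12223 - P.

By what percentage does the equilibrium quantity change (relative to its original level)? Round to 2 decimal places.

Initially, 9614 - P = 3P - 22, so 9636 = 4P and P = 2409, Q = 7205.
The new curves are Qd = 12223 - P (demand) and Qs = 3P - 22 (supply).
Setting them equal: 12223 - P = 3P - 22 → 12245 = 4P, so P = 3061.25 and Q = 9161.75.
%ΔQ = (9161.75 − 7205) / 7205 × 100 = +27.16%.

+27.16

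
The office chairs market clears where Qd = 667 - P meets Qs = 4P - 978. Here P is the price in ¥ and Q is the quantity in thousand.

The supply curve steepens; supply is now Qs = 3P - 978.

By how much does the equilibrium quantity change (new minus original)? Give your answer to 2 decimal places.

-82.25

Before the shock: 667 - P = 4P - 978 ⇒ 1645 = 5P ⇒ P = 329, Q = 338.
With the change applied: demand Qd = 667 - P, supply Qs = 3P - 978.
Equate the new curves: 667 - P = 3P - 978, giving 1645 = 4P, P = 411.25, Q = 255.75.
ΔQ = 255.75 − 338 = -82.25.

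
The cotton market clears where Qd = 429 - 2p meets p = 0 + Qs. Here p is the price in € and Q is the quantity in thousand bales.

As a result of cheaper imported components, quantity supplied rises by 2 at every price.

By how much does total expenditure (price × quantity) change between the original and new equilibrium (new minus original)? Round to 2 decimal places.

Original equilibrium: 429 - 2p = p gives 429 = 3p, so p = 143 and Q = 143.
After the shift, demand is Qd = 429 - 2p and supply is Qs = p + 2.
Equate the new curves: 429 - 2p = p + 2, giving 427 = 3p, p = 427/3 ≈ 142.3333, Q = 433/3 ≈ 144.3333.
Expenditure moves from 143×143 = 20449 to 142.3333×144.3333 = 20543.4444; change = +94.44.

+94.44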